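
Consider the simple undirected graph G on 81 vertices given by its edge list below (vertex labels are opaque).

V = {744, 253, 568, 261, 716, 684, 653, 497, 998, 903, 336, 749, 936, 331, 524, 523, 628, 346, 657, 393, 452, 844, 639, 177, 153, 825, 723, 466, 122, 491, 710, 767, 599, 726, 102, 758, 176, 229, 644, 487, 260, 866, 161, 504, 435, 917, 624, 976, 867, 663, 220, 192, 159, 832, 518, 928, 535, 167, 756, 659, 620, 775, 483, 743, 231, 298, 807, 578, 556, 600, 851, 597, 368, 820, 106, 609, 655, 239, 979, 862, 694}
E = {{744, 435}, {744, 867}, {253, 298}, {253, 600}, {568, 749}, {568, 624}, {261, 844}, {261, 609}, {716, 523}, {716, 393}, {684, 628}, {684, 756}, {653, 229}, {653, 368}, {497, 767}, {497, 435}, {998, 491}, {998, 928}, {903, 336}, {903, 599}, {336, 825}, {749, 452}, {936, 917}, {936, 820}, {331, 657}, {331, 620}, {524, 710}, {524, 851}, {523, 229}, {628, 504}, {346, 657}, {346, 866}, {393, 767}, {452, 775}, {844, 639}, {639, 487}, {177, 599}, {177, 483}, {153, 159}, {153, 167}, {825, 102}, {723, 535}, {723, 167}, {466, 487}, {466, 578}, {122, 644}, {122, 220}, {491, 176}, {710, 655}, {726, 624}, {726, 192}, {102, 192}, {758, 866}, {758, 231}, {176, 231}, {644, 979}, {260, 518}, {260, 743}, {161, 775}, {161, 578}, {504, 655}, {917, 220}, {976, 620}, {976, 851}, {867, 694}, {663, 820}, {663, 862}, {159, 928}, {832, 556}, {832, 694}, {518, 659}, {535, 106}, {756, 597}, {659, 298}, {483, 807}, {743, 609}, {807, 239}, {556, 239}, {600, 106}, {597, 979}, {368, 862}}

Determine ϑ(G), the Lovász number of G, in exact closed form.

81*cos(pi/81)/(cos(pi/81) + 1)

Vertex 167 has 2 neighbors: 153, 723.
Vertex 153 has 2 neighbors: 159, 167.
N(726) = {624, 192}, |N(726)| = 2.
deg(331) = 2; N(331) = {657, 620}.
Every vertex has degree 2 (N=81); a single 81-cycle (edge-transitive).
Distinct eigenvalues (to 3 d.p.): [2.0, 1.994, 1.976, 1.946, 1.904, 1.851, 1.787, 1.712, 1.627, 1.532, 1.428, 1.315, 1.194, 1.066, 0.932, 0.792, 0.647, 0.499, 0.347, 0.194, 0.039, -0.116, -0.271, -0.423, -0.574, -0.72, -0.863, -1.0, -1.131, -1.256, -1.372, -1.481, -1.581, -1.671, -1.751, -1.821, -1.879, -1.927, -1.963, -1.986, -1.998].
ϑ = −N·λ_min/(λ_max−λ_min) = −81·(-2*cos(pi/81))/(2−(-2*cos(pi/81))) = 81*cos(pi/81)/(cos(pi/81) + 1).
≈ 40.484765310 (to 9 d.p.).
40 ≤ 81*cos(pi/81)/(cos(pi/81) + 1) ≤ 41: both strict.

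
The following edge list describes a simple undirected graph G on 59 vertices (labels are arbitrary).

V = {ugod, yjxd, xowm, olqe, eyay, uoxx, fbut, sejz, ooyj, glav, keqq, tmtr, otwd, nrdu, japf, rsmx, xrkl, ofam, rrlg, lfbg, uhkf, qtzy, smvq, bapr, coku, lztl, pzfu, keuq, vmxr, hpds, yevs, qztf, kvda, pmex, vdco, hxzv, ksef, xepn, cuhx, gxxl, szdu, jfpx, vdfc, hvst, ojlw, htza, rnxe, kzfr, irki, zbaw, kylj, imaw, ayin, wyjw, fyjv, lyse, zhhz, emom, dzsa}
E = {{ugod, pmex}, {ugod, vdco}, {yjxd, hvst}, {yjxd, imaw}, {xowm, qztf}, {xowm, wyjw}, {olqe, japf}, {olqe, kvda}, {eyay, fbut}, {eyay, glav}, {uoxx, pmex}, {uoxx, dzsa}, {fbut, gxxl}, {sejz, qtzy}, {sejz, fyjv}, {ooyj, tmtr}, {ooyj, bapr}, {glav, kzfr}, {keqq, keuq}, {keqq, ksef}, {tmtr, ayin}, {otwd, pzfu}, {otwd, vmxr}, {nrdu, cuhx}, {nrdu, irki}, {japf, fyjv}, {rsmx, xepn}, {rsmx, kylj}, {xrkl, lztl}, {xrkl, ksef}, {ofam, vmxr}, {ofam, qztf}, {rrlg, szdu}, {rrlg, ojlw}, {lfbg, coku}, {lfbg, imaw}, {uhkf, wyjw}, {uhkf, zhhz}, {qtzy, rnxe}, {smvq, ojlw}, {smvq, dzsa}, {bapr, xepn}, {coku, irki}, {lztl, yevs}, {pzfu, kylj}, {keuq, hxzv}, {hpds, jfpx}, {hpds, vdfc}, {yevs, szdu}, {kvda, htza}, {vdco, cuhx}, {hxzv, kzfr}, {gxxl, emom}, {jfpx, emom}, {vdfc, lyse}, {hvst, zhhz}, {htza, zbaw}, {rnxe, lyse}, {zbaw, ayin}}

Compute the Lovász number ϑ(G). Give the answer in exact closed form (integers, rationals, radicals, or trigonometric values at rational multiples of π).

59*cos(pi/59)/(cos(pi/59) + 1)

N(ksef) = {keqq, xrkl}, |N(ksef)| = 2.
deg(sejz) = 2; N(sejz) = {qtzy, fyjv}.
N(nrdu) = {cuhx, irki}, |N(nrdu)| = 2.
N(dzsa) = {uoxx, smvq}, |N(dzsa)| = 2.
59-vertex 2-regular graph: the odd cycle C_{59}.
Distinct eigenvalues (to 5 d.p.): [2.0, 1.98867, 1.95481, 1.8988, 1.82127, 1.72311, 1.60542, 1.46955, 1.31702, 1.14957, 0.9691, 0.77765, 0.57738, 0.37058, 0.15957, -0.05324, -0.26545, -0.47465, -0.67848, -0.87461, -1.06084, -1.23505, -1.39526, -1.53967, -1.66663, -1.7747, -1.86267, -1.92954, -1.97454, -1.99717].
Lovász: ϑ = −59(-2*cos(pi/59))/(2+-(-1)*2*cos(pi/59)) = 59*cos(pi/59)/(cos(pi/59) + 1).
≈ 29.479079936 (to 9 d.p.).
29 ≤ 59*cos(pi/59)/(cos(pi/59) + 1) ≤ 30: both strict.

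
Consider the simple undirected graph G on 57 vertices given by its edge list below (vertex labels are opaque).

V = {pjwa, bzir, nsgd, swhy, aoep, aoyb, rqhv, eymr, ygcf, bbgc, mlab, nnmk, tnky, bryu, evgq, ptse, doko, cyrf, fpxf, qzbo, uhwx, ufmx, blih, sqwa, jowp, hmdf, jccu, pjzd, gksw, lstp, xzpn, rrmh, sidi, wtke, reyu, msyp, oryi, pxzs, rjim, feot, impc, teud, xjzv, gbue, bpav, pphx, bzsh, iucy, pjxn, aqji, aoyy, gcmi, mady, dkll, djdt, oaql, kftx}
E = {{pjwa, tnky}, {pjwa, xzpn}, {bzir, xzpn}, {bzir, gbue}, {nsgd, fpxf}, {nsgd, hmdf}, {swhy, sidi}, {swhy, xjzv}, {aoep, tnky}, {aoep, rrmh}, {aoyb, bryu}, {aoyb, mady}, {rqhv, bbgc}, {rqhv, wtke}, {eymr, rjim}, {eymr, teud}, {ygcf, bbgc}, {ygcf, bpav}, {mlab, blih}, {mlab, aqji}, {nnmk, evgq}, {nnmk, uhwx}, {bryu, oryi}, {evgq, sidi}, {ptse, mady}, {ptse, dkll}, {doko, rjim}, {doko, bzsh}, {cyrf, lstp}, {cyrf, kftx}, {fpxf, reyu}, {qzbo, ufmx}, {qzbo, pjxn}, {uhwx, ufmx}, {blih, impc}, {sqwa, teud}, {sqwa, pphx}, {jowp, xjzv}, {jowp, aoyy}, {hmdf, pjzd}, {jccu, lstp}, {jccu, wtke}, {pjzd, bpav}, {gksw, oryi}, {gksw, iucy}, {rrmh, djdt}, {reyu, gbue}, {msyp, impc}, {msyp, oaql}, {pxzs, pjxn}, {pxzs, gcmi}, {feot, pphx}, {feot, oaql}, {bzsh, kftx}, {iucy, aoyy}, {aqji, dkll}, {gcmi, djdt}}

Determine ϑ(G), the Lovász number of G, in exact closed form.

57*cos(pi/57)/(cos(pi/57) + 1)

N(sqwa) = {teud, pphx}, |N(sqwa)| = 2.
N(rjim) = {eymr, doko}, |N(rjim)| = 2.
Vertex blih has 2 neighbors: mlab, impc.
N(nsgd) = {fpxf, hmdf}, |N(nsgd)| = 2.
57-vertex 2-regular graph: this is C_{57}, the 57-cycle.
spec(A) ≈ [2.0, 1.988, 1.952, 1.892, 1.809, 1.704, 1.578, 1.434, 1.271, 1.094, 0.903, 0.701, 0.491, 0.275, 0.055, -0.165, -0.383, -0.597, -0.803, -1.0, -1.184, -1.355, -1.508, -1.644, -1.759, -1.853, -1.925, -1.973, -1.997] (distinct, 3 d.p.).
−57·(-2*cos(pi/57)) / ((2)−(-2*cos(pi/57))) = 57*cos(pi/57)/(cos(pi/57) + 1) = ϑ(G).
ϑ(G) ≈ 28.478345.
Lovász sandwich 28 ≤ 57*cos(pi/57)/(cos(pi/57) + 1) ≤ 29: both strict.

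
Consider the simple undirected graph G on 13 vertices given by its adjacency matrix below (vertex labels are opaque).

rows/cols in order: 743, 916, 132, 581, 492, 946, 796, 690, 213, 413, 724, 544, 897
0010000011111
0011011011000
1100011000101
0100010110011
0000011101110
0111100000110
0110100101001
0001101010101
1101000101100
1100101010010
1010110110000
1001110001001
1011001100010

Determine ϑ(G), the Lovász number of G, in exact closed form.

deg(492) = 6; N(492) = {946, 796, 690, 413, 724, 544}.
Vertex 690 has 6 neighbors: 581, 492, 796, 213, 724, 897.
deg(724) = 6; N(724) = {743, 132, 492, 946, 690, 213}.
deg(132) = 6; N(132) = {743, 916, 946, 796, 724, 897}.
Every vertex has degree 6 (N=13); strongly regular (13,6,2,3).
A has 3 distinct eigenvalues ≈ [6.0, 1.30278, -2.30278].
ϑ = −N·λ_min/(λ_max−λ_min) = −13·(-sqrt(13)/2 - 1/2)/(6−(-sqrt(13)/2 - 1/2)) = sqrt(13).
≈ 3.605551275 (to 9 d.p.).

sqrt(13)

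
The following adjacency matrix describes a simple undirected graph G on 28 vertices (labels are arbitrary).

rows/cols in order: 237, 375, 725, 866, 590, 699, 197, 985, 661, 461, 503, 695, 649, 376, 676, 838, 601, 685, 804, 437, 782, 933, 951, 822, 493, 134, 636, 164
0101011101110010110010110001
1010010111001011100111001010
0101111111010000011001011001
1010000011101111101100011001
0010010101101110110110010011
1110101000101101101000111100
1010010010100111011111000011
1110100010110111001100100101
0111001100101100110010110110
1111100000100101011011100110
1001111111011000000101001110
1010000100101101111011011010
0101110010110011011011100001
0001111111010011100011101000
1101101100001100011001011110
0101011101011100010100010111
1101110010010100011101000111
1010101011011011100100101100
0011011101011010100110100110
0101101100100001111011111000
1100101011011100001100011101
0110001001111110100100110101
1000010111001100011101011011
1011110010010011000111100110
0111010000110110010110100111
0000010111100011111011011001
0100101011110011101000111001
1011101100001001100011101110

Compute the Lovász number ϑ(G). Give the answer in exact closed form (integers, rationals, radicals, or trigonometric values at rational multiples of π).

deg(725) = 15; N(725) = {375, 866, 590, 699, 197, 985, 661, 461, 695, 685, 804, 933, 822, 493, 164}.
N(197) = {237, 725, 699, 661, 503, 376, 676, 838, 685, 804, 437, 782, 933, 636, 164}, |N(197)| = 15.
deg(376) = 15; N(376) = {866, 590, 699, 197, 985, 661, 461, 695, 676, 838, 601, 782, 933, 951, 493}.
N(933) = {375, 725, 197, 461, 503, 695, 649, 376, 676, 601, 437, 951, 822, 134, 164}, |N(933)| = 15.
Every vertex has degree 15 (N=28); this is K(8,2), the Kneser graph.
spec(A) ≈ [15.0, 1.0, -5.0] (distinct, 5 d.p.).
λ_max=15, λ_min=-5; ϑ = −28·λ_min/(λ_max−λ_min) = 7.
≈ 7.00000000 (to 8 d.p.).

7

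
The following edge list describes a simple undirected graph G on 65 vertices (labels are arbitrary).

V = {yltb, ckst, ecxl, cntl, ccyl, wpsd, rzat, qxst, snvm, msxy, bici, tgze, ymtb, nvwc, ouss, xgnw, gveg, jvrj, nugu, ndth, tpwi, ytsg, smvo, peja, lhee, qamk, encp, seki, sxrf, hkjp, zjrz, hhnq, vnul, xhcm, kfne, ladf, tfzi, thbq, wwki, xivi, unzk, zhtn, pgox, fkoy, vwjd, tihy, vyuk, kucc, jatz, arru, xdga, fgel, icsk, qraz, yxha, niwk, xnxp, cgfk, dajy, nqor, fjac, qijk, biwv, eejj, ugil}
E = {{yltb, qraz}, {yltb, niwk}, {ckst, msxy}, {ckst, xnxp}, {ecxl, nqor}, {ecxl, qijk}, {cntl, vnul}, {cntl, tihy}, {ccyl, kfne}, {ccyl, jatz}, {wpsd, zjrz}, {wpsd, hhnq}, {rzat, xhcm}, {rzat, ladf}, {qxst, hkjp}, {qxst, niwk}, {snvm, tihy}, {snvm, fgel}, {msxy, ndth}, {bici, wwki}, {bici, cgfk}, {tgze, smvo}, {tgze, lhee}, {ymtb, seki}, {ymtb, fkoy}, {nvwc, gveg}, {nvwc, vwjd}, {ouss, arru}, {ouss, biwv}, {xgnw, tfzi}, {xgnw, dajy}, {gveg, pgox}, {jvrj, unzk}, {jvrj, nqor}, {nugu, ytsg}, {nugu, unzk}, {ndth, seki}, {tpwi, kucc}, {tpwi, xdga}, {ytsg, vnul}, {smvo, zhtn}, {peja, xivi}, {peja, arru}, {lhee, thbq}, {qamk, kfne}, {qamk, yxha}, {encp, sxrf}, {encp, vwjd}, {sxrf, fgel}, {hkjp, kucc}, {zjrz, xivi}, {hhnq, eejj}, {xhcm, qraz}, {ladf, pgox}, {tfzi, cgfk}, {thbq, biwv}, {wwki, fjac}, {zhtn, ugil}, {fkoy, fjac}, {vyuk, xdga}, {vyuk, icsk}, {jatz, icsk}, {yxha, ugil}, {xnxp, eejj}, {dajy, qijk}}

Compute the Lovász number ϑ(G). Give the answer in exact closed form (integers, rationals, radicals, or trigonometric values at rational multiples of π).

deg(peja) = 2; N(peja) = {xivi, arru}.
deg(ckst) = 2; N(ckst) = {msxy, xnxp}.
N(tfzi) = {xgnw, cgfk}, |N(tfzi)| = 2.
deg(bici) = 2; N(bici) = {wwki, cgfk}.
Every vertex has degree 2 (N=65); the odd cycle C_{65}.
A has 33 distinct eigenvalues ≈ [2.0, 1.991, 1.963, 1.916, 1.852, 1.771, 1.673, 1.559, 1.431, 1.29, 1.136, 0.972, 0.799, 0.618, 0.432, 0.241, 0.048, -0.145, -0.337, -0.525, -0.709, -0.886, -1.055, -1.214, -1.362, -1.497, -1.618, -1.724, -1.814, -1.887, -1.942, -1.979, -1.998].
With N=65: ϑ(G) = 65·(-(-1)*2*cos(pi/65))/(2−(-2*cos(pi/65))) = 65*cos(pi/65)/(cos(pi/65) + 1).
= 32.481013… (decimal).
Check 32 ≤ 65*cos(pi/65)/(cos(pi/65) + 1) ≤ 33: both strict.

65*cos(pi/65)/(cos(pi/65) + 1)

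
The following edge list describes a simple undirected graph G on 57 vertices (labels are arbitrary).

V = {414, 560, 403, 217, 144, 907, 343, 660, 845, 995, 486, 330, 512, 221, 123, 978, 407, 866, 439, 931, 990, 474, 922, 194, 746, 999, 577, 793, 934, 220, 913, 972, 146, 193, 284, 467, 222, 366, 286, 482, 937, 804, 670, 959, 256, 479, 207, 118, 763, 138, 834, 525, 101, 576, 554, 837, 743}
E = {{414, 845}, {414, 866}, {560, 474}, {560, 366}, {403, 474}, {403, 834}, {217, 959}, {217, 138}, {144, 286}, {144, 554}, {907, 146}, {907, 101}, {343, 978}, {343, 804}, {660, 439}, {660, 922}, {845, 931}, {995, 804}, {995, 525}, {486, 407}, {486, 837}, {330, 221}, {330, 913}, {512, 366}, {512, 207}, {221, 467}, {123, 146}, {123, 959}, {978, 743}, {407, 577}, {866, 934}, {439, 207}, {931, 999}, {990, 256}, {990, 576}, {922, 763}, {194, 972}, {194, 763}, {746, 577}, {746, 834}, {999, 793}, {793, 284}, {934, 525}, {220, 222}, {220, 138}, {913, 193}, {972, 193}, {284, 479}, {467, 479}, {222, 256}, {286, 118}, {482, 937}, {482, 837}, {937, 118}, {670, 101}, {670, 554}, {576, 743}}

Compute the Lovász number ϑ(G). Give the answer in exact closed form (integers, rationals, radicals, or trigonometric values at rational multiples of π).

57*cos(pi/57)/(cos(pi/57) + 1)

Vertex 793 has 2 neighbors: 999, 284.
Vertex 366 has 2 neighbors: 560, 512.
Vertex 286 has 2 neighbors: 144, 118.
deg(845) = 2; N(845) = {414, 931}.
Regular of degree 2 on 57 vertices: this is C_{57}, the 57-cycle.
Distinct eigenvalues (to 6 d.p.): [2.0, 1.987861, 1.951593, 1.891634, 1.808714, 1.703839, 1.578281, 1.433565, 1.271447, 1.093896, 0.903067, 0.701275, 0.490971, 0.274707, 0.055109, -0.165159, -0.383421, -0.59703, -0.803391, -1.0, -1.184471, -1.354563, -1.508213, -1.643556, -1.758948, -1.852988, -1.924536, -1.972723, -1.996963].
λ_max=2, λ_min=-2*cos(pi/57); ϑ = −57·λ_min/(λ_max−λ_min) = 57*cos(pi/57)/(cos(pi/57) + 1).
≈ 28.478345168 (to 9 d.p.).
28 ≤ 57*cos(pi/57)/(cos(pi/57) + 1) ≤ 29: both strict.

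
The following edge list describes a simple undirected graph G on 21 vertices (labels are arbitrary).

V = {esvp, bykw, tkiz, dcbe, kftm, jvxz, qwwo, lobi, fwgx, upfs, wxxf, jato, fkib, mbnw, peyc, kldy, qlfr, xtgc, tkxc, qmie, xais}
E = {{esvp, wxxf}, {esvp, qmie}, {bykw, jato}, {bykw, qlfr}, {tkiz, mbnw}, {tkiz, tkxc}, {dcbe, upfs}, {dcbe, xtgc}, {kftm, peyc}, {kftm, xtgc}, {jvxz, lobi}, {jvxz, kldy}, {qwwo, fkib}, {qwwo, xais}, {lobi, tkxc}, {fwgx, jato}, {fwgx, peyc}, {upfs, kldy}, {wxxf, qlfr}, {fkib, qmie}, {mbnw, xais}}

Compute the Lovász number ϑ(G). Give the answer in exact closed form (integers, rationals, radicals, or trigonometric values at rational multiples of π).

21*cos(pi/21)/(cos(pi/21) + 1)

deg(upfs) = 2; N(upfs) = {dcbe, kldy}.
N(qwwo) = {fkib, xais}, |N(qwwo)| = 2.
N(qlfr) = {bykw, wxxf}, |N(qlfr)| = 2.
Vertex wxxf has 2 neighbors: esvp, qlfr.
G on 21 vertices is 2-regular; this is C_{21}, the 21-cycle.
spec(A) ≈ [2.0, 1.9111, 1.6525, 1.247, 0.7307, 0.1495, -0.445, -1.0, -1.4661, -1.8019, -1.9777] (distinct, 4 d.p.).
λ_max=2, λ_min=-2*cos(pi/21); ϑ = −21·λ_min/(λ_max−λ_min) = 21*cos(pi/21)/(cos(pi/21) + 1).
≈ 10.441032529 (to 9 d.p.).
Sandwich: α(G)=10 ≤ ϑ(G)=21*cos(pi/21)/(cos(pi/21) + 1) ≤ χ(Ḡ)=11 (both strict).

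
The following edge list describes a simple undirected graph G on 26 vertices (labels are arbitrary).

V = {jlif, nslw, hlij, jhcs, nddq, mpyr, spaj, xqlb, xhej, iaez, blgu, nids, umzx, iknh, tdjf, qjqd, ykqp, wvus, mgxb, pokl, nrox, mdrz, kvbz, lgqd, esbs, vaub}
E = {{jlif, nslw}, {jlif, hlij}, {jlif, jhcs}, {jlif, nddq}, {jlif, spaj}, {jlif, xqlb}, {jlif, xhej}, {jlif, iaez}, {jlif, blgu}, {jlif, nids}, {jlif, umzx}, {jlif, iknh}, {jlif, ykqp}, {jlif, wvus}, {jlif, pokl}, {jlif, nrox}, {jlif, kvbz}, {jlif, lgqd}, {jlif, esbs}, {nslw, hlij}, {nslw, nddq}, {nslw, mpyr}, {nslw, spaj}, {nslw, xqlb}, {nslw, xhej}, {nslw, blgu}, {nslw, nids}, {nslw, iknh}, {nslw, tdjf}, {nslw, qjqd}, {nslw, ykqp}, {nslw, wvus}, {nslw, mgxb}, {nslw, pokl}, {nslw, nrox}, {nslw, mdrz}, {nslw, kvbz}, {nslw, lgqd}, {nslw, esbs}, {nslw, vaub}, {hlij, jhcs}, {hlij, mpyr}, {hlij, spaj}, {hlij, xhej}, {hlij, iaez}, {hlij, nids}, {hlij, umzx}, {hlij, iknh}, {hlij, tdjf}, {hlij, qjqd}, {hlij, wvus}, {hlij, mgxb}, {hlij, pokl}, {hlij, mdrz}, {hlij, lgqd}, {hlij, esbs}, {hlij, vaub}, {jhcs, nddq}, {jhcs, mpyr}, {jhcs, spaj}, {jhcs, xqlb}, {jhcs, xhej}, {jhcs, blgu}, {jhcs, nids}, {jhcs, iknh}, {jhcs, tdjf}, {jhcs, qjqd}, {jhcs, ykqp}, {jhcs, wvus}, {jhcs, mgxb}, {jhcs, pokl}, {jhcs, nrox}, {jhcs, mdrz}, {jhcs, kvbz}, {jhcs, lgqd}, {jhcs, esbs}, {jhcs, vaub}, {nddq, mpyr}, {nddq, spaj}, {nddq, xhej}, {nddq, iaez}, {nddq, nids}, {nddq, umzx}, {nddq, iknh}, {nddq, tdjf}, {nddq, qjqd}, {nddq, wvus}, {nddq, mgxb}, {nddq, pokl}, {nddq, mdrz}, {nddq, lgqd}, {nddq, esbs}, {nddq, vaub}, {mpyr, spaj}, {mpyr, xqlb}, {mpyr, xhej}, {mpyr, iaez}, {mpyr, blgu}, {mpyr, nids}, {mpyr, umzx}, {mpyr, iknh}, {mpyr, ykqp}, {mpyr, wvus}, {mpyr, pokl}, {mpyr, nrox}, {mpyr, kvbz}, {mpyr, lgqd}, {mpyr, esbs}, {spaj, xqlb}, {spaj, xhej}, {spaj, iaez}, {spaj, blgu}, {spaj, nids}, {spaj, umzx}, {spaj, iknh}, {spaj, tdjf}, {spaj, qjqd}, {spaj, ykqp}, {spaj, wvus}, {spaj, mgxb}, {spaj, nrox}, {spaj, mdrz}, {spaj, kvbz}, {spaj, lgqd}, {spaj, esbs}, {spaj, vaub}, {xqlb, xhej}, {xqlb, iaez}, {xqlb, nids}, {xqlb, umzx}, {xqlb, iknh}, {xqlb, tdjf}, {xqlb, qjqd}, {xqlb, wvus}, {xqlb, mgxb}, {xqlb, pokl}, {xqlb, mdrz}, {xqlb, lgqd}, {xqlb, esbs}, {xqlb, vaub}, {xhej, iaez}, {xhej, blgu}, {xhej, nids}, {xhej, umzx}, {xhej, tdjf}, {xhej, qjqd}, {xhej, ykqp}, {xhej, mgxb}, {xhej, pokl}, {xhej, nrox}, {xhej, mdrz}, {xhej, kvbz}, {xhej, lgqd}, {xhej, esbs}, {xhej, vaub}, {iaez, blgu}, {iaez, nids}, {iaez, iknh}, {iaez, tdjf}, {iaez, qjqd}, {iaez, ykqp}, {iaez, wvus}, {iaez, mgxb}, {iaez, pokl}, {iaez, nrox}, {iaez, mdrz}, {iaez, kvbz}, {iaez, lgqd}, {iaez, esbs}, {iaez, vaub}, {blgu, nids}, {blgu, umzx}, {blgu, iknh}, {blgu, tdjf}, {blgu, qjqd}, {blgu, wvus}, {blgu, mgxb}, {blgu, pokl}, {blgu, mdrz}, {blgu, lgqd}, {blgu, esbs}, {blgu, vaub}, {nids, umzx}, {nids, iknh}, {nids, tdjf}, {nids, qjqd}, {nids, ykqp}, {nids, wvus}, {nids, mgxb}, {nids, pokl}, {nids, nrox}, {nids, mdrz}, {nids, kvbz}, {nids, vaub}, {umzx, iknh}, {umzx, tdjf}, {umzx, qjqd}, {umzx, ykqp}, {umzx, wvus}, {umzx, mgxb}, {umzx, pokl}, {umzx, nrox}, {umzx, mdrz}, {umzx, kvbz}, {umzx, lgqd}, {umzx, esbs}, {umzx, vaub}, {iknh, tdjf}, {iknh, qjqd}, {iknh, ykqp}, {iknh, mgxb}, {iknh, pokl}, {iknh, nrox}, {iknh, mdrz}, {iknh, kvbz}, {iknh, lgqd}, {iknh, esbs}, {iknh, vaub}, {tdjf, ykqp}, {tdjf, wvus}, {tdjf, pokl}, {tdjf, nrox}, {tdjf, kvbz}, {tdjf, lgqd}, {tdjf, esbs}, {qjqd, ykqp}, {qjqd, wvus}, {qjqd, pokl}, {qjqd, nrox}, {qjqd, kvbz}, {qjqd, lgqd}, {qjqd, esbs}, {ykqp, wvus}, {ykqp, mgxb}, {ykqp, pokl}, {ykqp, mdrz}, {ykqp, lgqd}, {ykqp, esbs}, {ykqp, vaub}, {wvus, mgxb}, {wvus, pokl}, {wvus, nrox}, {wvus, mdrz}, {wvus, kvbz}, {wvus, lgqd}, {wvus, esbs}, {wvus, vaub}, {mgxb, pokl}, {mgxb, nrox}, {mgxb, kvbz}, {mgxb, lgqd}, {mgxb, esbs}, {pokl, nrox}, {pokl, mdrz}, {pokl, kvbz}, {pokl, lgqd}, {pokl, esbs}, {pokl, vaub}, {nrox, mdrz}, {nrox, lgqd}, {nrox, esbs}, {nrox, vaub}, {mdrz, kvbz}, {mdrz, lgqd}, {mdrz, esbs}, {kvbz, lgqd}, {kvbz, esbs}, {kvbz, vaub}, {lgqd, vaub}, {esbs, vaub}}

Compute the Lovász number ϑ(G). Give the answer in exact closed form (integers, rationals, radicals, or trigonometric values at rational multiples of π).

7

Vertex wvus has 23 neighbors: jlif, nslw, hlij, jhcs, nddq, mpyr, spaj, xqlb, iaez, blgu, nids, umzx, tdjf, qjqd, ykqp, mgxb, pokl, nrox, mdrz, kvbz, lgqd, esbs, vaub.
Vertex lgqd has 23 neighbors: jlif, nslw, hlij, jhcs, nddq, mpyr, spaj, xqlb, xhej, iaez, blgu, umzx, iknh, tdjf, qjqd, ykqp, wvus, mgxb, pokl, nrox, mdrz, kvbz, vaub.
deg(vaub) = 19; N(vaub) = {nslw, hlij, jhcs, nddq, spaj, xqlb, xhej, iaez, blgu, nids, umzx, iknh, ykqp, wvus, pokl, nrox, kvbz, lgqd, esbs}.
deg(umzx) = 22; N(umzx) = {jlif, hlij, nddq, mpyr, spaj, xqlb, xhej, blgu, nids, iknh, tdjf, qjqd, ykqp, wvus, mgxb, pokl, nrox, mdrz, kvbz, lgqd, esbs, vaub}.
Complete 6-partite, parts [7, 7, 4, 3, 3, 2]: perfect, ϑ = α = 7.
Numerically 7.0000000.
α=7, χ(Ḡ)=7; ϑ=7 lies between (collapsed).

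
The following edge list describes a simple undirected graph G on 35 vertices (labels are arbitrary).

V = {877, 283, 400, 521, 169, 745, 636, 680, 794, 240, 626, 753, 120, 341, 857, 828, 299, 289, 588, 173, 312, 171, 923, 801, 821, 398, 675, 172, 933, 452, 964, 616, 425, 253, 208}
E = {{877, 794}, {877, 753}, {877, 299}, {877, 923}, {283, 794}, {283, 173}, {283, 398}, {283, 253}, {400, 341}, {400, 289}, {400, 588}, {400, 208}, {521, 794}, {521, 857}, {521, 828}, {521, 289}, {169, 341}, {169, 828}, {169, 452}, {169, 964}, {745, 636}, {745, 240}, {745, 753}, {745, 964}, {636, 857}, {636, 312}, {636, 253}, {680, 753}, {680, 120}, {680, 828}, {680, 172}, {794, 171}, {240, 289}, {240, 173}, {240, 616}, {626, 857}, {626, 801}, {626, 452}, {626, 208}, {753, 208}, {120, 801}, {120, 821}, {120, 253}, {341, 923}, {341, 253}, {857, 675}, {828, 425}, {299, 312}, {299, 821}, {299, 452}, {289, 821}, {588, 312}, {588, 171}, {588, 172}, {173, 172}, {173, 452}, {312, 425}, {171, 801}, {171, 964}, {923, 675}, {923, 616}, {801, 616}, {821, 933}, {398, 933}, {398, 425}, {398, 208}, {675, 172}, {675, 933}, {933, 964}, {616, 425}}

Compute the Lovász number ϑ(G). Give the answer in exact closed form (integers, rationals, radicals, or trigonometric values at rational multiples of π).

15

Vertex 400 has 4 neighbors: 341, 289, 588, 208.
N(636) = {745, 857, 312, 253}, |N(636)| = 4.
deg(821) = 4; N(821) = {120, 299, 289, 933}.
Vertex 452 has 4 neighbors: 169, 626, 299, 173.
Every vertex has degree 4 (N=35); Kneser-type, 3-subsets of [7].
spec(A) ≈ [4.0, 2.0, -1.0, -3.0] (distinct, 3 d.p.).
−35·(-3) / ((4)−(-3)) = 15 = ϑ(G).
ϑ(G) ≈ 15.00000000.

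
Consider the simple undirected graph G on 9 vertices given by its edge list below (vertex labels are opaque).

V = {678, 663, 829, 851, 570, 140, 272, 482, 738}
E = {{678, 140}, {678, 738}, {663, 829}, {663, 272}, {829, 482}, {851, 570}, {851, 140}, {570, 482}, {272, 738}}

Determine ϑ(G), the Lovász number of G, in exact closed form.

9*cos(pi/9)/(cos(pi/9) + 1)

Vertex 738 has 2 neighbors: 678, 272.
deg(829) = 2; N(829) = {663, 482}.
deg(851) = 2; N(851) = {570, 140}.
deg(272) = 2; N(272) = {663, 738}.
Every vertex has degree 2 (N=9); this is C_{9}, the 9-cycle.
The 5 distinct eigenvalues: [2.0, 1.53209, 0.3473, -1.0, -1.87939].
Lovász (edge-transitive): ϑ = −9·(-2*cos(pi/9))/((2)−(-2*cos(pi/9))) = 9*cos(pi/9)/(cos(pi/9) + 1).
≈ 4.3600896 (to 7 d.p.).
Sandwich: α(G)=4 ≤ ϑ(G)=9*cos(pi/9)/(cos(pi/9) + 1) ≤ χ(Ḡ)=5 (both strict).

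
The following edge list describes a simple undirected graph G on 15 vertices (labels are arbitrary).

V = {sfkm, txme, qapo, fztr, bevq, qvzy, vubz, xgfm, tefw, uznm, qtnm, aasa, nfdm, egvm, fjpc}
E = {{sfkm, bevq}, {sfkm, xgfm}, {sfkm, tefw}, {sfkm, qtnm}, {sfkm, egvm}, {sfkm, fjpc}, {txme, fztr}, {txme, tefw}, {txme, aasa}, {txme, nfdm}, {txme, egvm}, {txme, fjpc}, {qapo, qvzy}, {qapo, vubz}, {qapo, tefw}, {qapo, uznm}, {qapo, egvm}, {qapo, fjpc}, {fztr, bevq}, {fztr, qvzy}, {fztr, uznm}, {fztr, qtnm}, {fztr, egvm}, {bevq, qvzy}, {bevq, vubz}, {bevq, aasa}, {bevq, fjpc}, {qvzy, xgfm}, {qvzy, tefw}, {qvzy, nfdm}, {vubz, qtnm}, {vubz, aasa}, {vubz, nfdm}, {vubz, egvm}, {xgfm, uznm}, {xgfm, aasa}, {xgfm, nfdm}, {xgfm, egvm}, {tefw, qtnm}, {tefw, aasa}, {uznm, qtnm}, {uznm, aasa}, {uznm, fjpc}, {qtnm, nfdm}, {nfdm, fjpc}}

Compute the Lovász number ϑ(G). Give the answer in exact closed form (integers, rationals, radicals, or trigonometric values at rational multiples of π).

deg(fztr) = 6; N(fztr) = {txme, bevq, qvzy, uznm, qtnm, egvm}.
N(sfkm) = {bevq, xgfm, tefw, qtnm, egvm, fjpc}, |N(sfkm)| = 6.
deg(tefw) = 6; N(tefw) = {sfkm, txme, qapo, qvzy, qtnm, aasa}.
Vertex qapo has 6 neighbors: qvzy, vubz, tefw, uznm, egvm, fjpc.
G on 15 vertices is 6-regular; Kneser K(6,2) on C(6,2)=15 vertices.
A has 3 distinct eigenvalues ≈ [6.0, 1.0, -3.0].
λ_max=6, λ_min=-3; ϑ = −15·λ_min/(λ_max−λ_min) = 5.
Numerically 5.00000000.

5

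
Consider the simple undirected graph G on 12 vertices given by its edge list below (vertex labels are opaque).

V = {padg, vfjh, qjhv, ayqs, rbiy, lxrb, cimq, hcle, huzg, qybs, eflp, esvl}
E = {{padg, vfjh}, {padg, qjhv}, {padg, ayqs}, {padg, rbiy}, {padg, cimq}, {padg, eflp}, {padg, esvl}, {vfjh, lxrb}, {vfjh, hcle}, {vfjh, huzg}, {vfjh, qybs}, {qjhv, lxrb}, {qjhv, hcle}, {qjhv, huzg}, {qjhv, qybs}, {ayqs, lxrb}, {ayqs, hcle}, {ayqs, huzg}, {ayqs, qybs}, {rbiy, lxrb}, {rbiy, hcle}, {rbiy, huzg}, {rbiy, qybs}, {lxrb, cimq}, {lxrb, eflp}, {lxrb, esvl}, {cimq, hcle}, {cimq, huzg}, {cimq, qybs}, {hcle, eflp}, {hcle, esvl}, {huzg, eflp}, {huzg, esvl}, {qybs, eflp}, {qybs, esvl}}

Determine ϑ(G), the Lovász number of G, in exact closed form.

N(padg) = {vfjh, qjhv, ayqs, rbiy, cimq, eflp, esvl}, |N(padg)| = 7.
Vertex esvl has 5 neighbors: padg, lxrb, hcle, huzg, qybs.
N(qybs) = {vfjh, qjhv, ayqs, rbiy, cimq, eflp, esvl}, |N(qybs)| = 7.
N(huzg) = {vfjh, qjhv, ayqs, rbiy, cimq, eflp, esvl}, |N(huzg)| = 7.
Complete multipartite on [7, 5]: sandwich collapses at ϑ=7.
ϑ(G) ≈ 7.0000000.
Lovász sandwich 7 ≤ 7 ≤ 7: collapsed.

7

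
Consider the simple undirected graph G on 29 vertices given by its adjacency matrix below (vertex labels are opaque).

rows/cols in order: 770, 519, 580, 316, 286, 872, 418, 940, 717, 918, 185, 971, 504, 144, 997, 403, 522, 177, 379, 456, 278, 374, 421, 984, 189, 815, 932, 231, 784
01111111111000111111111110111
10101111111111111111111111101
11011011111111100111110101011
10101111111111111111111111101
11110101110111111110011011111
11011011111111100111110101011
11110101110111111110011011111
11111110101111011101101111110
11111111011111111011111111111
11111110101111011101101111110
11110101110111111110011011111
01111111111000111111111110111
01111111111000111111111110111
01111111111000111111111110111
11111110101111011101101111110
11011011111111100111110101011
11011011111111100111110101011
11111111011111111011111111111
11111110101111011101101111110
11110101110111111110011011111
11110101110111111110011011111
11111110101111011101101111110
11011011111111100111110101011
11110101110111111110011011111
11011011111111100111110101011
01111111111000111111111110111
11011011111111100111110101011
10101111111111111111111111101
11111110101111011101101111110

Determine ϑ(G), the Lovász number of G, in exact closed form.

deg(403) = 22; N(403) = {770, 519, 316, 286, 418, 940, 717, 918, 185, 971, 504, 144, 997, 177, 379, 456, 278, 374, 984, 815, 231, 784}.
Vertex 522 has 22 neighbors: 770, 519, 316, 286, 418, 940, 717, 918, 185, 971, 504, 144, 997, 177, 379, 456, 278, 374, 984, 815, 231, 784.
deg(971) = 24; N(971) = {519, 580, 316, 286, 872, 418, 940, 717, 918, 185, 997, 403, 522, 177, 379, 456, 278, 374, 421, 984, 189, 932, 231, 784}.
deg(185) = 23; N(185) = {770, 519, 580, 316, 872, 940, 717, 918, 971, 504, 144, 997, 403, 522, 177, 379, 374, 421, 189, 815, 932, 231, 784}.
Complete 6-partite, parts [7, 6, 6, 5, 3, 2]: perfect, ϑ = α = 7.
= 7.0000000… (decimal).
Sandwich: α(G)=7 ≤ ϑ(G)=7 ≤ χ(Ḡ)=7 (collapsed).

7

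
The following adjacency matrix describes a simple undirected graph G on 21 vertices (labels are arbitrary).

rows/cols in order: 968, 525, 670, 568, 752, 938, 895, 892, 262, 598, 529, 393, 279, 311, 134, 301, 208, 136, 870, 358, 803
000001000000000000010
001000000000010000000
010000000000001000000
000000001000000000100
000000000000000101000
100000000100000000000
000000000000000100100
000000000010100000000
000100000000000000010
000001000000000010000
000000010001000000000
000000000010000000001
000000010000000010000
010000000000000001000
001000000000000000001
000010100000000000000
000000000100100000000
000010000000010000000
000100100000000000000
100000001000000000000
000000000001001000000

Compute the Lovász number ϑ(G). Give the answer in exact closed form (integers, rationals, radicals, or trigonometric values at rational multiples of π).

deg(208) = 2; N(208) = {598, 279}.
N(358) = {968, 262}, |N(358)| = 2.
Vertex 525 has 2 neighbors: 670, 311.
N(568) = {262, 870}, |N(568)| = 2.
G on 21 vertices is 2-regular; this is C_{21}, the 21-cycle.
A has 11 distinct eigenvalues ≈ [2.0, 1.91115, 1.65248, 1.24698, 0.73068, 0.14946, -0.44504, -1.0, -1.4661, -1.80194, -1.97766].
With N=21: ϑ(G) = 21·(-(-1)*2*cos(pi/21))/(2−(-2*cos(pi/21))) = 21*cos(pi/21)/(cos(pi/21) + 1).
= 10.441033… (decimal).
10 ≤ 21*cos(pi/21)/(cos(pi/21) + 1) ≤ 11: both strict.

21*cos(pi/21)/(cos(pi/21) + 1)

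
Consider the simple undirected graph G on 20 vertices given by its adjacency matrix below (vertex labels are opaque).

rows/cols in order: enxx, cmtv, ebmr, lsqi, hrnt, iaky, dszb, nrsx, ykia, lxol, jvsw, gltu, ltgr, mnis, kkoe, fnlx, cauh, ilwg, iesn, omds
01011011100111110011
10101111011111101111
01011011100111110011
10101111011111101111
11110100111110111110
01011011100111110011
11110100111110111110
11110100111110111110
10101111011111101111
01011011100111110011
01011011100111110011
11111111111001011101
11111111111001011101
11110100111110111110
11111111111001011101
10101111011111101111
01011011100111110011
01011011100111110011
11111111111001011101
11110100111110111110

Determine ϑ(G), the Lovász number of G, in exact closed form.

7

deg(kkoe) = 16; N(kkoe) = {enxx, cmtv, ebmr, lsqi, hrnt, iaky, dszb, nrsx, ykia, lxol, jvsw, mnis, fnlx, cauh, ilwg, omds}.
deg(ltgr) = 16; N(ltgr) = {enxx, cmtv, ebmr, lsqi, hrnt, iaky, dszb, nrsx, ykia, lxol, jvsw, mnis, fnlx, cauh, ilwg, omds}.
Vertex dszb has 15 neighbors: enxx, cmtv, ebmr, lsqi, iaky, ykia, lxol, jvsw, gltu, ltgr, kkoe, fnlx, cauh, ilwg, iesn.
deg(lsqi) = 16; N(lsqi) = {enxx, ebmr, hrnt, iaky, dszb, nrsx, lxol, jvsw, gltu, ltgr, mnis, kkoe, cauh, ilwg, iesn, omds}.
Complete multipartite on [7, 5, 4, 4]: sandwich collapses at ϑ=7.
Numerically 7.000000.
Check 7 ≤ 7 ≤ 7: collapsed.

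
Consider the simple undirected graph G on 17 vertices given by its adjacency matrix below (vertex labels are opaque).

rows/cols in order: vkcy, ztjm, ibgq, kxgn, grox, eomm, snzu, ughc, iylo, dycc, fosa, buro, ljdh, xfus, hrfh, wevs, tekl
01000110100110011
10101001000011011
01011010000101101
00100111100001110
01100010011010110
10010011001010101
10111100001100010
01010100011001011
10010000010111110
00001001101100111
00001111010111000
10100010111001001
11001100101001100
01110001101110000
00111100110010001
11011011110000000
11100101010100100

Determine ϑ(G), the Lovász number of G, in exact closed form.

sqrt(17)

deg(buro) = 8; N(buro) = {vkcy, ibgq, snzu, iylo, dycc, fosa, xfus, tekl}.
N(xfus) = {ztjm, ibgq, kxgn, ughc, iylo, fosa, buro, ljdh}, |N(xfus)| = 8.
deg(tekl) = 8; N(tekl) = {vkcy, ztjm, ibgq, eomm, ughc, dycc, buro, hrfh}.
deg(kxgn) = 8; N(kxgn) = {ibgq, eomm, snzu, ughc, iylo, xfus, hrfh, wevs}.
G on 17 vertices is 8-regular; strongly regular (17,8,3,4).
Distinct eigenvalues (to 4 d.p.): [8.0, 1.5616, -2.5616].
Lovász (edge-transitive): ϑ = −17·(-sqrt(17)/2 - 1/2)/((8)−(-sqrt(17)/2 - 1/2)) = sqrt(17).
Numerically 4.12311.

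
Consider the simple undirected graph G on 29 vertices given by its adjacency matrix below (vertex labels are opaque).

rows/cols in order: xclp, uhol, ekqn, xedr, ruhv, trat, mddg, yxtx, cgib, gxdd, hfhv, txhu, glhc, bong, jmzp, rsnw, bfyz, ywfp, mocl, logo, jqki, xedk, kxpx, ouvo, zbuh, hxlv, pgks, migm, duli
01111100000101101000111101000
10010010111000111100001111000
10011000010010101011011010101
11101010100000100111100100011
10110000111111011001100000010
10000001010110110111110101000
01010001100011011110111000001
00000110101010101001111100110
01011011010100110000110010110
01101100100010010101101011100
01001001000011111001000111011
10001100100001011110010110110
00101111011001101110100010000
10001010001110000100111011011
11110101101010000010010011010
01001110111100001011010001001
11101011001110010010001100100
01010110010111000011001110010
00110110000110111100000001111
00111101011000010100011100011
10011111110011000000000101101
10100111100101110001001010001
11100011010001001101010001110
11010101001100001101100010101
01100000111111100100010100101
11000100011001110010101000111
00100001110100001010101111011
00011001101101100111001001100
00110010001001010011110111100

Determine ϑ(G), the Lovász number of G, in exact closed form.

sqrt(29)

deg(glhc) = 14; N(glhc) = {ekqn, ruhv, trat, mddg, yxtx, gxdd, hfhv, bong, jmzp, bfyz, ywfp, mocl, jqki, zbuh}.
Vertex ouvo has 14 neighbors: xclp, uhol, xedr, trat, yxtx, hfhv, txhu, bfyz, ywfp, logo, jqki, zbuh, pgks, duli.
N(pgks) = {ekqn, yxtx, cgib, gxdd, txhu, bfyz, mocl, jqki, kxpx, ouvo, zbuh, hxlv, migm, duli}, |N(pgks)| = 14.
Vertex mddg has 14 neighbors: uhol, xedr, yxtx, cgib, glhc, bong, rsnw, bfyz, ywfp, mocl, jqki, xedk, kxpx, duli.
deg(v) = 14 for all v (|V|=29); SR(29,14,6,7) — a Paley graph.
The 3 distinct eigenvalues: [14.0, 2.193, -3.193].
λ_max=14, λ_min=-sqrt(29)/2 - 1/2; ϑ = −29·λ_min/(λ_max−λ_min) = sqrt(29).
= 5.385165… (decimal).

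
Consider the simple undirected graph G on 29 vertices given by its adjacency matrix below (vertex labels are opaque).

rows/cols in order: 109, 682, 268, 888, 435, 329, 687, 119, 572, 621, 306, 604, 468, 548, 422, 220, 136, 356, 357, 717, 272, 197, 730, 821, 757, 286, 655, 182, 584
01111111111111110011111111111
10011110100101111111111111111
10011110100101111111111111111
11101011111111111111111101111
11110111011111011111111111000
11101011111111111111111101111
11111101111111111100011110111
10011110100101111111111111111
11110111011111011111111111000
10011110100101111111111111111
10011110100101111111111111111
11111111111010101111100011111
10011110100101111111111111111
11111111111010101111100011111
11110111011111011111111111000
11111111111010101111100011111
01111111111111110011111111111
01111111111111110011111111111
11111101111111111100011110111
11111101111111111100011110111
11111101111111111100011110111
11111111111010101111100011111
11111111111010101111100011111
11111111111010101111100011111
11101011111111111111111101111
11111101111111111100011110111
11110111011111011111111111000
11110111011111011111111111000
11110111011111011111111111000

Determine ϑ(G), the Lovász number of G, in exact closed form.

N(548) = {109, 682, 268, 888, 435, 329, 687, 119, 572, 621, 306, 468, 422, 136, 356, 357, 717, 272, 757, 286, 655, 182, 584}, |N(548)| = 23.
Vertex 422 has 23 neighbors: 109, 682, 268, 888, 329, 687, 119, 621, 306, 604, 468, 548, 220, 136, 356, 357, 717, 272, 197, 730, 821, 757, 286.
deg(272) = 24; N(272) = {109, 682, 268, 888, 435, 329, 119, 572, 621, 306, 604, 468, 548, 422, 220, 136, 356, 197, 730, 821, 757, 655, 182, 584}.
N(682) = {109, 888, 435, 329, 687, 572, 604, 548, 422, 220, 136, 356, 357, 717, 272, 197, 730, 821, 757, 286, 655, 182, 584}, |N(682)| = 23.
Complete multipartite on [6, 6, 6, 5, 3, 3]: sandwich collapses at ϑ=6.
≈ 6.0000 (to 4 d.p.).
Check 6 ≤ 6 ≤ 6: collapsed.

6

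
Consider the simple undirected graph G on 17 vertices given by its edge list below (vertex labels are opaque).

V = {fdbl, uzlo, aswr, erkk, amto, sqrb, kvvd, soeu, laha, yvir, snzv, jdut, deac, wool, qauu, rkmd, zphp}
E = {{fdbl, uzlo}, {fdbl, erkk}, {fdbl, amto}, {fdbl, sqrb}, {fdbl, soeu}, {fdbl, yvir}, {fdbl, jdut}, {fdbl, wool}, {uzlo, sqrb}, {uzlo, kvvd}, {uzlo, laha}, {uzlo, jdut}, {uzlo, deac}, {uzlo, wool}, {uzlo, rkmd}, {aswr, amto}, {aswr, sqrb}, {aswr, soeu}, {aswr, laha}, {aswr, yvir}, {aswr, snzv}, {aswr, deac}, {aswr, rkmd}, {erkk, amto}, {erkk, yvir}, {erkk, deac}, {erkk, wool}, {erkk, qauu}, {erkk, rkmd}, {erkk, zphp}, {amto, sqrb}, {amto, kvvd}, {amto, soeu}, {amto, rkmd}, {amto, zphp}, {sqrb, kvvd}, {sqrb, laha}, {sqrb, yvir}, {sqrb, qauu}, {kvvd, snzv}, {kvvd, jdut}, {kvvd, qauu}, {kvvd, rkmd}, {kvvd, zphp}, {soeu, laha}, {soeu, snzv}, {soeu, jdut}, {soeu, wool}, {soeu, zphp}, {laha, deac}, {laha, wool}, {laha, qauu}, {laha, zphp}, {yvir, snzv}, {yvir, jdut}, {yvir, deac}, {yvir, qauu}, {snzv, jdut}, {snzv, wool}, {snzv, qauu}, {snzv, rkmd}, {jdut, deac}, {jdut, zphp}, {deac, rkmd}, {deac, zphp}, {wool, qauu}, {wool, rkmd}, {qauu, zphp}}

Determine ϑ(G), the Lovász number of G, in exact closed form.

Vertex soeu has 8 neighbors: fdbl, aswr, amto, laha, snzv, jdut, wool, zphp.
N(erkk) = {fdbl, amto, yvir, deac, wool, qauu, rkmd, zphp}, |N(erkk)| = 8.
deg(fdbl) = 8; N(fdbl) = {uzlo, erkk, amto, sqrb, soeu, yvir, jdut, wool}.
Vertex zphp has 8 neighbors: erkk, amto, kvvd, soeu, laha, jdut, deac, qauu.
Regular of degree 8 on 17 vertices: SR(17,8,3,4) — a Paley graph.
A has 3 distinct eigenvalues ≈ [8.0, 1.562, -2.562].
λ_max=8, λ_min=-sqrt(17)/2 - 1/2; ϑ = −17·λ_min/(λ_max−λ_min) = sqrt(17).
≈ 4.123106 (to 6 d.p.).

sqrt(17)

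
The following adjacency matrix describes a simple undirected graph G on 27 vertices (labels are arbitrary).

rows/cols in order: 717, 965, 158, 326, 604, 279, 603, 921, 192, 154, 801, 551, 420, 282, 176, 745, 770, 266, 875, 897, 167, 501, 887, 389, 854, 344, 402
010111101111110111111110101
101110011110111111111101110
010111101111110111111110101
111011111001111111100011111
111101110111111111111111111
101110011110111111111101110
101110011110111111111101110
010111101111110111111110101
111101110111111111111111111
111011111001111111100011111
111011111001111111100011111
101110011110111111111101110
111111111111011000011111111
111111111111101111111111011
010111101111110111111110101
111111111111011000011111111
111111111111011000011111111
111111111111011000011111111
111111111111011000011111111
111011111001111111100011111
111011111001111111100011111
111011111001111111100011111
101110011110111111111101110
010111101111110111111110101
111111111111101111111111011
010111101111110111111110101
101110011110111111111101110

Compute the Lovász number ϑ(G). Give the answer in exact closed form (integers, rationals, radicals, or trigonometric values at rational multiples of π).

6

deg(604) = 25; N(604) = {717, 965, 158, 326, 279, 603, 921, 154, 801, 551, 420, 282, 176, 745, 770, 266, 875, 897, 167, 501, 887, 389, 854, 344, 402}.
deg(326) = 21; N(326) = {717, 965, 158, 604, 279, 603, 921, 192, 551, 420, 282, 176, 745, 770, 266, 875, 887, 389, 854, 344, 402}.
deg(965) = 21; N(965) = {717, 158, 326, 604, 921, 192, 154, 801, 420, 282, 176, 745, 770, 266, 875, 897, 167, 501, 389, 854, 344}.
deg(154) = 21; N(154) = {717, 965, 158, 604, 279, 603, 921, 192, 551, 420, 282, 176, 745, 770, 266, 875, 887, 389, 854, 344, 402}.
6 parts of sizes [6, 6, 6, 5, 2, 2]; α(G) = 6 = ϑ (perfect).
ϑ(G) ≈ 6.00000.
Sandwich: α(G)=6 ≤ ϑ(G)=6 ≤ χ(Ḡ)=6 (collapsed).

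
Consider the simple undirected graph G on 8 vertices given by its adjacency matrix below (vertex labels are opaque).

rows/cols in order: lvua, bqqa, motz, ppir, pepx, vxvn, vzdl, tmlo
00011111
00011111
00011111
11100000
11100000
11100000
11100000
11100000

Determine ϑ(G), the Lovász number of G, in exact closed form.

Vertex vzdl has 3 neighbors: lvua, bqqa, motz.
N(motz) = {ppir, pepx, vxvn, vzdl, tmlo}, |N(motz)| = 5.
deg(vxvn) = 3; N(vxvn) = {lvua, bqqa, motz}.
Vertex lvua has 5 neighbors: ppir, pepx, vxvn, vzdl, tmlo.
G = K_{5,3}: α = 5 = χ(Ḡ), so ϑ = 5.
= 5.000000000… (decimal).
Sandwich: α(G)=5 ≤ ϑ(G)=5 ≤ χ(Ḡ)=5 (collapsed).

5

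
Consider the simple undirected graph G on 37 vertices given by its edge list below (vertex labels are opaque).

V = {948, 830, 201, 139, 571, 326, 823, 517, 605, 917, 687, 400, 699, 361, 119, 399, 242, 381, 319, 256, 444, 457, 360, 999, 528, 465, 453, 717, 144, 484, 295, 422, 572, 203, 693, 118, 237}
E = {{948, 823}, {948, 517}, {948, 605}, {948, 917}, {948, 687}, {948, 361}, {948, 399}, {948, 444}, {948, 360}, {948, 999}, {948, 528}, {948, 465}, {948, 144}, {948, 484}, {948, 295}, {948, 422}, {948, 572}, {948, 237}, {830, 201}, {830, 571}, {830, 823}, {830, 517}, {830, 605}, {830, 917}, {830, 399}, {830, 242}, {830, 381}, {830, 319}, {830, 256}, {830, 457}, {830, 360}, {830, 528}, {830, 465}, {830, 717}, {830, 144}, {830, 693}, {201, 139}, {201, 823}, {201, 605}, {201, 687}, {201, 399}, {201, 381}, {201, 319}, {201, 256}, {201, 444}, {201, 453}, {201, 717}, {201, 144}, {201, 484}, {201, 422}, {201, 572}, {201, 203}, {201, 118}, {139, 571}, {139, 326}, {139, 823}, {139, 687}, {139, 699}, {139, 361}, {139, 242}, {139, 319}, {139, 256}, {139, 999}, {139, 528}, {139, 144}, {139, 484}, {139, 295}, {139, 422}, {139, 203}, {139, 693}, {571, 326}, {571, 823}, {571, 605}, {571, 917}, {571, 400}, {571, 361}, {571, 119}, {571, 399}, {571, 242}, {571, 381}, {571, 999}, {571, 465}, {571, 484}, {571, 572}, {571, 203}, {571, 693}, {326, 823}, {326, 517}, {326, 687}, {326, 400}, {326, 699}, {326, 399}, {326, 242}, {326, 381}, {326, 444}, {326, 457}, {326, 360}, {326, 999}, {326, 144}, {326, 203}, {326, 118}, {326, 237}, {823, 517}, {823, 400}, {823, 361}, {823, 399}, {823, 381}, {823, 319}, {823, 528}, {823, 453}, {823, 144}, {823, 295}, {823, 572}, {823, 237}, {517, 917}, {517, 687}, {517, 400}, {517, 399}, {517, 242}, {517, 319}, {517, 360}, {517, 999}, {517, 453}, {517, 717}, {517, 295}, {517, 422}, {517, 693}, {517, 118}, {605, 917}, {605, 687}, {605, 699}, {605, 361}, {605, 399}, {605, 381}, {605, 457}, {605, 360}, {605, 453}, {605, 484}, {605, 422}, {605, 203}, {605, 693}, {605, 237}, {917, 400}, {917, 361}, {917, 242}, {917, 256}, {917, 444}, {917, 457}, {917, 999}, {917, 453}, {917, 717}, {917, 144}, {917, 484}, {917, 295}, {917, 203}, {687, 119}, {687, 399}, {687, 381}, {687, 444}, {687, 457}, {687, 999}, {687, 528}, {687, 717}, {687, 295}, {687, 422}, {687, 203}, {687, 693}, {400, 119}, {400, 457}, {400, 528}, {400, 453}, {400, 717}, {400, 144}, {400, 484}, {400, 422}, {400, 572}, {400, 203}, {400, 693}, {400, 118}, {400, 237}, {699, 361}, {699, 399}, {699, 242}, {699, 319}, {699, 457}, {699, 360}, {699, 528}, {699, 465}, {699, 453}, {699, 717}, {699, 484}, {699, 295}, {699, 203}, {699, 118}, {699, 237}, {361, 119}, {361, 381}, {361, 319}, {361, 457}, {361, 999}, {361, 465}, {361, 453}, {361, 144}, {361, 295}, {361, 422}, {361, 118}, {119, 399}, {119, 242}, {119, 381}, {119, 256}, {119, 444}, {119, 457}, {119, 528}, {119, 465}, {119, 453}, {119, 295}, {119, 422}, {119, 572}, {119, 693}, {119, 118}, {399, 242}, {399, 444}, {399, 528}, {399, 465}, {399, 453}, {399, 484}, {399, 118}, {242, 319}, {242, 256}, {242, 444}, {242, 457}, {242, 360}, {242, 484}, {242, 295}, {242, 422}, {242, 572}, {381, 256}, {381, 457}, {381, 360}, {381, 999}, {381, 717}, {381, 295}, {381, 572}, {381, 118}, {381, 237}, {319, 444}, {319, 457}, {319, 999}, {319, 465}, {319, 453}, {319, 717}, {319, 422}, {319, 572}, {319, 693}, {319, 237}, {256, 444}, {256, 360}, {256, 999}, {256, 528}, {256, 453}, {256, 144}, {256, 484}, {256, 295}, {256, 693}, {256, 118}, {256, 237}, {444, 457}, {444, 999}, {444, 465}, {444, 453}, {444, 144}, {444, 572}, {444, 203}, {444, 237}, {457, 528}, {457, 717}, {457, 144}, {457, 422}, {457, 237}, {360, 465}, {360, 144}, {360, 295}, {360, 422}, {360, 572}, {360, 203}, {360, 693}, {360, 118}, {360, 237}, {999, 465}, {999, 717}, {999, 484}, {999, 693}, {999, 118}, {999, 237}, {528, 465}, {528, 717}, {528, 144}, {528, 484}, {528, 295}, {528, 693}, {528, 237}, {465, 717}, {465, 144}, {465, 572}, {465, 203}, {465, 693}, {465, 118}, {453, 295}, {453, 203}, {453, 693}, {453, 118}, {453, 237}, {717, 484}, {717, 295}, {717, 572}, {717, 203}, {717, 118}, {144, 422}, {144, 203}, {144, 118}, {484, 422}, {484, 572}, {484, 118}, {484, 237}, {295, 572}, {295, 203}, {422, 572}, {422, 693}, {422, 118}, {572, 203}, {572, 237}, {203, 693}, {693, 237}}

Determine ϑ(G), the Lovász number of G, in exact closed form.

sqrt(37)

N(242) = {830, 139, 571, 326, 517, 917, 699, 119, 399, 319, 256, 444, 457, 360, 484, 295, 422, 572}, |N(242)| = 18.
Vertex 400 has 18 neighbors: 571, 326, 823, 517, 917, 119, 457, 528, 453, 717, 144, 484, 422, 572, 203, 693, 118, 237.
N(144) = {948, 830, 201, 139, 326, 823, 917, 400, 361, 256, 444, 457, 360, 528, 465, 422, 203, 118}, |N(144)| = 18.
Vertex 572 has 18 neighbors: 948, 201, 571, 823, 400, 119, 242, 381, 319, 444, 360, 465, 717, 484, 295, 422, 203, 237.
18-regular, N=37; strongly regular (37,18,8,9).
A has 3 distinct eigenvalues ≈ [18.0, 2.5414, -3.5414].
Lovász (edge-transitive): ϑ = −37·(-sqrt(37)/2 - 1/2)/((18)−(-sqrt(37)/2 - 1/2)) = sqrt(37).
ϑ(G) ≈ 6.082762530.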